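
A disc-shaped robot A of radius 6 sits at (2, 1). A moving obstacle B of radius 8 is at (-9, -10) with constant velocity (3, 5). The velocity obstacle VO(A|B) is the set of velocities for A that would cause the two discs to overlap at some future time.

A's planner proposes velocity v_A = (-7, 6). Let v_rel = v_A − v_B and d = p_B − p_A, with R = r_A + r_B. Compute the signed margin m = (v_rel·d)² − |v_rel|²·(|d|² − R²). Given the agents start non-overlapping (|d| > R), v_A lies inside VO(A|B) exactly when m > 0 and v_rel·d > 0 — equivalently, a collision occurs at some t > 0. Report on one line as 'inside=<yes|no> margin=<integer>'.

d = (-11, -11),  |d|² = 242;  R = 6+8 = 14,  c = 242−14² = 46
v_rel = (-10, 1),  |v_rel|² = 101;  v_rel·d = (-10)·(-11) + (1)·(-11) = 99
101·t² − 198·t + 46 = 0  ⇒  m = 99² − 101·46 = 5155
m = 5155 > 0,  v_rel·d = 99 > 0  ⇒  inside

inside=yes margin=5155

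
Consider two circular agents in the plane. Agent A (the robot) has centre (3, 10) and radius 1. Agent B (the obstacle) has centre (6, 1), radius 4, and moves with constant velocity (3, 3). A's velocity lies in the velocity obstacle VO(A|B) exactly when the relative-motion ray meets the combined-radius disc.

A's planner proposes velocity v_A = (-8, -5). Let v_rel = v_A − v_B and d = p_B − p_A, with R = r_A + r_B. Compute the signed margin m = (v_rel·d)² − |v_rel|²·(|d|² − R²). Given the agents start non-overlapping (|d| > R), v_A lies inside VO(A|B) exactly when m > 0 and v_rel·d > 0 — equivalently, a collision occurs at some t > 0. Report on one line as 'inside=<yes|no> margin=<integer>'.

d = (3, -9),  |d|² = 90;  R = 1+4 = 5,  c = 90−5² = 65
v_rel = (-11, -8),  |v_rel|² = 185;  v_rel·d = (-11)·(3) + (-8)·(-9) = 39
185·t² − 78·t + 65 = 0  ⇒  m = 39² − 185·65 = -10504
m = -10504 < 0,  v_rel·d = 39 > 0  ⇒  outside

inside=no margin=-10504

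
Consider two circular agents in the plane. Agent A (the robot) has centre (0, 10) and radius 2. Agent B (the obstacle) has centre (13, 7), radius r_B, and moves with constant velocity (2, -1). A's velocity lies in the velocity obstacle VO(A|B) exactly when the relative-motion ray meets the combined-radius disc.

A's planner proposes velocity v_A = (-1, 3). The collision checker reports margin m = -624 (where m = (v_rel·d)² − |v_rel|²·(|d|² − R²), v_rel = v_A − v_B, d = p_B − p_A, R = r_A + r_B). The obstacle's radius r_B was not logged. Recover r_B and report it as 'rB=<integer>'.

m = -624
d = (13, -3);  v_rel = (-3, 4),  |v_rel|² = 25
v_rel×d = (-3)·(-3) − (4)·(13) = -43
since m = R²·25 − (-43)²:  R² = (1849 + -624) / 25 = 49
R = √49 = 7  ⇒  r_B = 7 − 2 = 5

rB=5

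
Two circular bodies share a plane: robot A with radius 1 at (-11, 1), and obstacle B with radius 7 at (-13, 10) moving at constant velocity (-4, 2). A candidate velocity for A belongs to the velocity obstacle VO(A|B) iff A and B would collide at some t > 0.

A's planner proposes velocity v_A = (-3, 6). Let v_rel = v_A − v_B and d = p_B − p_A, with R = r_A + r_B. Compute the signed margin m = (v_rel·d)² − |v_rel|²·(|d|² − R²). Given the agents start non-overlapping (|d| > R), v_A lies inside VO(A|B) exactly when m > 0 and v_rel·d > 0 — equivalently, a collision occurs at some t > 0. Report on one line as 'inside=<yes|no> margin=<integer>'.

d = (-2, 9),  |d|² = 85;  R = 1+7 = 8,  c = 85−8² = 21
v_rel = (1, 4),  |v_rel|² = 17;  v_rel·d = (1)·(-2) + (4)·(9) = 34
17·t² − 68·t + 21 = 0  ⇒  m = 34² − 17·21 = 799
m = 799 > 0,  v_rel·d = 34 > 0  ⇒  inside

inside=yes margin=799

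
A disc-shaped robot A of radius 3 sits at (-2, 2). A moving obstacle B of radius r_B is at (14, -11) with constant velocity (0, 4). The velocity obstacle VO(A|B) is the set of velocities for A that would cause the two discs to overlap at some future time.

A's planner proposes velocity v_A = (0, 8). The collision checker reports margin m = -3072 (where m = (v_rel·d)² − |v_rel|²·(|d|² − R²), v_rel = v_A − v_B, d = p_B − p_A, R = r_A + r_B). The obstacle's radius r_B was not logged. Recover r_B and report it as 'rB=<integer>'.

m = -3072
d = (16, -13);  v_rel = (0, 4),  |v_rel|² = 16
v_rel×d = (0)·(-13) − (4)·(16) = -64
since m = R²·16 − (-64)²:  R² = (4096 + -3072) / 16 = 64
R = √64 = 8  ⇒  r_B = 8 − 3 = 5

rB=5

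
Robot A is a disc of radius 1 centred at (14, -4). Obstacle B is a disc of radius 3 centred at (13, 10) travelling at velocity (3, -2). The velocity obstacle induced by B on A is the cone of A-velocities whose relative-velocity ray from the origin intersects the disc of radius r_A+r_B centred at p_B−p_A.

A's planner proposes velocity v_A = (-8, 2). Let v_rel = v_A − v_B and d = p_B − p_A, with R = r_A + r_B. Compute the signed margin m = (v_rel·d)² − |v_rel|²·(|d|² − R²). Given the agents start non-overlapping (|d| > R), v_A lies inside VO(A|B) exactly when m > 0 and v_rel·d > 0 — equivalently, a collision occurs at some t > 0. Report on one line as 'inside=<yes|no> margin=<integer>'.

d = (-1, 14),  |d|² = 197;  R = 1+3 = 4,  c = 197−4² = 181
v_rel = (-11, 4),  |v_rel|² = 137;  v_rel·d = (-11)·(-1) + (4)·(14) = 67
137·t² − 134·t + 181 = 0  ⇒  m = 67² − 137·181 = -20308
m = -20308 < 0,  v_rel·d = 67 > 0  ⇒  outside

inside=no margin=-20308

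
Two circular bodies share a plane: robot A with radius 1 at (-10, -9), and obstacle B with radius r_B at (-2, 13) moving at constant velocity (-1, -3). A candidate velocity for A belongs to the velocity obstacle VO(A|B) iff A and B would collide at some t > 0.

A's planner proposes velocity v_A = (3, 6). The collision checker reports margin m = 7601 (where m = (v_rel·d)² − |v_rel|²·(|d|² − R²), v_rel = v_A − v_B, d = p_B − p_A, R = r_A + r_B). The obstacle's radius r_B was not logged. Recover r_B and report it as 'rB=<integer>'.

m = 7601
d = (8, 22);  v_rel = (4, 9),  |v_rel|² = 97
v_rel×d = (4)·(22) − (9)·(8) = 16
since m = R²·97 − 16²:  R² = (256 + 7601) / 97 = 81
R = √81 = 9  ⇒  r_B = 9 − 1 = 8

rB=8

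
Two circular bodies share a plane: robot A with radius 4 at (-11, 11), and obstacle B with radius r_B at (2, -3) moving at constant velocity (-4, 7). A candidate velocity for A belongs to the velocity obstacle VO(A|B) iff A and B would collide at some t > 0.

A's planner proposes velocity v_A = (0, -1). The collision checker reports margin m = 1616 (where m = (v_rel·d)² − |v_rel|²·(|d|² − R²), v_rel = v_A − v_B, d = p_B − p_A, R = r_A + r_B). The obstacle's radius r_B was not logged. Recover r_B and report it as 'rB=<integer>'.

m = 1616
d = (13, -14);  v_rel = (4, -8),  |v_rel|² = 80
v_rel×d = (4)·(-14) − (-8)·(13) = 48
since m = R²·80 − 48²:  R² = (2304 + 1616) / 80 = 49
R = √49 = 7  ⇒  r_B = 7 − 4 = 3

rB=3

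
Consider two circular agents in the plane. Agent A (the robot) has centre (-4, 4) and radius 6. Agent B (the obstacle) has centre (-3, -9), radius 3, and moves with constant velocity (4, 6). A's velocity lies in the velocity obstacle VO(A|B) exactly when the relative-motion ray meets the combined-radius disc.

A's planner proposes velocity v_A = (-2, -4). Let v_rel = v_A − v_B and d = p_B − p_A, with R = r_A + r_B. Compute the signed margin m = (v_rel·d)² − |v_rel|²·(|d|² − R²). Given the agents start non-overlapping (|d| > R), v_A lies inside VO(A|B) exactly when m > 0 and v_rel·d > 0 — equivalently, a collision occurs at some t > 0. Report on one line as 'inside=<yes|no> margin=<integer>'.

d = (1, -13),  |d|² = 170;  R = 6+3 = 9,  c = 170−9² = 89
v_rel = (-6, -10),  |v_rel|² = 136;  v_rel·d = (-6)·(1) + (-10)·(-13) = 124
136·t² − 248·t + 89 = 0  ⇒  m = 124² − 136·89 = 3272
m = 3272 > 0,  v_rel·d = 124 > 0  ⇒  inside

inside=yes margin=3272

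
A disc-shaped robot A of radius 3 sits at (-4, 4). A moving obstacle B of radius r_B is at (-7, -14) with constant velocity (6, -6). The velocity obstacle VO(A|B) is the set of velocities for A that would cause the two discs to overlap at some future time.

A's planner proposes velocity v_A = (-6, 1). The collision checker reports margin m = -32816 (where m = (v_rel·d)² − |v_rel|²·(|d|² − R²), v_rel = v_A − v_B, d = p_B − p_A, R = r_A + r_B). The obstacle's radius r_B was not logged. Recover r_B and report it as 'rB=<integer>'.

m = -32816
d = (-3, -18);  v_rel = (-12, 7),  |v_rel|² = 193
v_rel×d = (-12)·(-18) − (7)·(-3) = 237
since m = R²·193 − 237²:  R² = (56169 + -32816) / 193 = 121
R = √121 = 11  ⇒  r_B = 11 − 3 = 8

rB=8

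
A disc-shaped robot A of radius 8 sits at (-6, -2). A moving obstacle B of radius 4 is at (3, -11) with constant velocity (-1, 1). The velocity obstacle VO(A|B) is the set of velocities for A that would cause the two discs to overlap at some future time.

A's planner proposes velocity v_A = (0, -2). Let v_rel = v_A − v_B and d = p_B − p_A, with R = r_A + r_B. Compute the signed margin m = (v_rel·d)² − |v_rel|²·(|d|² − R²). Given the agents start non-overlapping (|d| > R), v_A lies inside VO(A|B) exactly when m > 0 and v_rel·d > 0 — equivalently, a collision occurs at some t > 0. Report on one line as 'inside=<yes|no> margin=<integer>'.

d = (9, -9),  |d|² = 162;  R = 8+4 = 12,  c = 162−12² = 18
v_rel = (1, -3),  |v_rel|² = 10;  v_rel·d = (1)·(9) + (-3)·(-9) = 36
10·t² − 72·t + 18 = 0  ⇒  m = 36² − 10·18 = 1116
m = 1116 > 0,  v_rel·d = 36 > 0  ⇒  inside

inside=yes margin=1116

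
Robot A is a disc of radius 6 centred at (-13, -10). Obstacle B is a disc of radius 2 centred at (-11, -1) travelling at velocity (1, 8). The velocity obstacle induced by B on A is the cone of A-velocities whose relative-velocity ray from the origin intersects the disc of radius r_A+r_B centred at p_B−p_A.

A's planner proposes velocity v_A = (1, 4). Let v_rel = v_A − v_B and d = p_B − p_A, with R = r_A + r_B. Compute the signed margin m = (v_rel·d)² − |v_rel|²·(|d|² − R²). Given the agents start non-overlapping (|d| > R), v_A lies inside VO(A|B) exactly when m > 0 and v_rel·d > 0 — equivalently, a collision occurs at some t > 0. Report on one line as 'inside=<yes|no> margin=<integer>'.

d = (2, 9),  |d|² = 85;  R = 6+2 = 8,  c = 85−8² = 21
v_rel = (0, -4),  |v_rel|² = 16;  v_rel·d = (0)·(2) + (-4)·(9) = -36
16·t² + 72·t + 21 = 0  ⇒  m = (-36)² − 16·21 = 960
m = 960 > 0,  v_rel·d = -36 < 0  ⇒  outside

inside=no margin=960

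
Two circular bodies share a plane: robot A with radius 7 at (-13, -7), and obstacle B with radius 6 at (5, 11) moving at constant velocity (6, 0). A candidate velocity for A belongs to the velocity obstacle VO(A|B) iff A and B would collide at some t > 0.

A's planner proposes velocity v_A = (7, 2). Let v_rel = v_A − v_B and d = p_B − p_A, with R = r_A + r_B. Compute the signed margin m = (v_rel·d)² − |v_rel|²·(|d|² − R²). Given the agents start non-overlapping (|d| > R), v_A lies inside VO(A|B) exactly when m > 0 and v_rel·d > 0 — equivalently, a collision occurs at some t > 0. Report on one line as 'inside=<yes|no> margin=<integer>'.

d = (18, 18),  |d|² = 648;  R = 7+6 = 13,  c = 648−13² = 479
v_rel = (1, 2),  |v_rel|² = 5;  v_rel·d = (1)·(18) + (2)·(18) = 54
5·t² − 108·t + 479 = 0  ⇒  m = 54² − 5·479 = 521
m = 521 > 0,  v_rel·d = 54 > 0  ⇒  inside

inside=yes margin=521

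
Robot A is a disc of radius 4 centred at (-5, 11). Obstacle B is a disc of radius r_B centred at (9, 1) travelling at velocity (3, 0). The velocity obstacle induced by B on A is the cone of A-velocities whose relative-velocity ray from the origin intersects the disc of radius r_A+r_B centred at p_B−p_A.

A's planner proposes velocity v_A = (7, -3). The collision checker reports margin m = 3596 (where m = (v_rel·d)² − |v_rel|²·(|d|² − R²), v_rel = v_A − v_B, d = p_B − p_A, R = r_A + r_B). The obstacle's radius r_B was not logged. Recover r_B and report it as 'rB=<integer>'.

m = 3596
d = (14, -10);  v_rel = (4, -3),  |v_rel|² = 25
v_rel×d = (4)·(-10) − (-3)·(14) = 2
since m = R²·25 − 2²:  R² = (4 + 3596) / 25 = 144
R = √144 = 12  ⇒  r_B = 12 − 4 = 8

rB=8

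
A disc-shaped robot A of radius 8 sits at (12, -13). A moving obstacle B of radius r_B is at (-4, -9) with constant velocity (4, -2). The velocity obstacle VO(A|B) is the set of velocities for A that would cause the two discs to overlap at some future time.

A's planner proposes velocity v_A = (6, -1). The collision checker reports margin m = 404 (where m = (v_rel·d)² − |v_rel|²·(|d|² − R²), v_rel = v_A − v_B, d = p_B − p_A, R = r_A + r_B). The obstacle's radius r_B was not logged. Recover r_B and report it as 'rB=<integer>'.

m = 404
d = (-16, 4);  v_rel = (2, 1),  |v_rel|² = 5
v_rel×d = (2)·(4) − (1)·(-16) = 24
since m = R²·5 − 24²:  R² = (576 + 404) / 5 = 196
R = √196 = 14  ⇒  r_B = 14 − 8 = 6

rB=6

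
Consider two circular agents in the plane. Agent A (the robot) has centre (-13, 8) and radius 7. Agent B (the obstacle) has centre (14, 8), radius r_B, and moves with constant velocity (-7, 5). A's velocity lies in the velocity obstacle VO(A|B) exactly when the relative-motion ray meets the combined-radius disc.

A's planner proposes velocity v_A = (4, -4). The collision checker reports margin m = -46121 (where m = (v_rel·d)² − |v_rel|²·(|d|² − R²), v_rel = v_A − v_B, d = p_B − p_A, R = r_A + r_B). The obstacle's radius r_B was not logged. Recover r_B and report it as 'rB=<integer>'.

m = -46121
d = (27, 0);  v_rel = (11, -9),  |v_rel|² = 202
v_rel×d = (11)·(0) − (-9)·(27) = 243
since m = R²·202 − 243²:  R² = (59049 + -46121) / 202 = 64
R = √64 = 8  ⇒  r_B = 8 − 7 = 1

rB=1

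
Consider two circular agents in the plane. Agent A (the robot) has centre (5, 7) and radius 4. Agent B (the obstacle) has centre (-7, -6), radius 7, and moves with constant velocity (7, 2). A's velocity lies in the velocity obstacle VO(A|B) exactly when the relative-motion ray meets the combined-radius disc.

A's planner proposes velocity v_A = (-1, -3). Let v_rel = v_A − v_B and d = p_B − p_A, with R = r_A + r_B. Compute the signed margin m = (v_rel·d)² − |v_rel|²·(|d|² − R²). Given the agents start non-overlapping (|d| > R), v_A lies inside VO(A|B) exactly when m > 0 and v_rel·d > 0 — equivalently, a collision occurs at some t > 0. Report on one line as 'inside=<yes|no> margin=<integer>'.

d = (-12, -13),  |d|² = 313;  R = 4+7 = 11,  c = 313−11² = 192
v_rel = (-8, -5),  |v_rel|² = 89;  v_rel·d = (-8)·(-12) + (-5)·(-13) = 161
89·t² − 322·t + 192 = 0  ⇒  m = 161² − 89·192 = 8833
m = 8833 > 0,  v_rel·d = 161 > 0  ⇒  inside

inside=yes margin=8833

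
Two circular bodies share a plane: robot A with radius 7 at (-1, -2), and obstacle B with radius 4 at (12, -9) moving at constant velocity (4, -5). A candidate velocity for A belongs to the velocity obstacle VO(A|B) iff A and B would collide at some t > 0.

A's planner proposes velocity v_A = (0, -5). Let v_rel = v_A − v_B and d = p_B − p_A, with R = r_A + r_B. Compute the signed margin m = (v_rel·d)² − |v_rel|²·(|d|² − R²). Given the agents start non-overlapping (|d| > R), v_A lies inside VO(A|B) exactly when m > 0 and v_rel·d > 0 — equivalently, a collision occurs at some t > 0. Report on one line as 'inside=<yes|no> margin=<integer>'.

d = (13, -7),  |d|² = 218;  R = 7+4 = 11,  c = 218−11² = 97
v_rel = (-4, 0),  |v_rel|² = 16;  v_rel·d = (-4)·(13) + (0)·(-7) = -52
16·t² + 104·t + 97 = 0  ⇒  m = (-52)² − 16·97 = 1152
m = 1152 > 0,  v_rel·d = -52 < 0  ⇒  outside

inside=no margin=1152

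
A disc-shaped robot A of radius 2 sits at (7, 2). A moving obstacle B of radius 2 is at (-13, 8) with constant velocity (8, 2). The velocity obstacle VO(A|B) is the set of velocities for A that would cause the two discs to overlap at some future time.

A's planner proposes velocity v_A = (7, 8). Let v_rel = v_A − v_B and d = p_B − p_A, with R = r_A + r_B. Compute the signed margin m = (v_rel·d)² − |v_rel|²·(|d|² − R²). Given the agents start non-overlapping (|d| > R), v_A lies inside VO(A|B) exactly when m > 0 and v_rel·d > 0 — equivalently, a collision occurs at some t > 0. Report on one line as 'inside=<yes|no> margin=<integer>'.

d = (-20, 6),  |d|² = 436;  R = 2+2 = 4,  c = 436−4² = 420
v_rel = (-1, 6),  |v_rel|² = 37;  v_rel·d = (-1)·(-20) + (6)·(6) = 56
37·t² − 112·t + 420 = 0  ⇒  m = 56² − 37·420 = -12404
m = -12404 < 0,  v_rel·d = 56 > 0  ⇒  outside

inside=no margin=-12404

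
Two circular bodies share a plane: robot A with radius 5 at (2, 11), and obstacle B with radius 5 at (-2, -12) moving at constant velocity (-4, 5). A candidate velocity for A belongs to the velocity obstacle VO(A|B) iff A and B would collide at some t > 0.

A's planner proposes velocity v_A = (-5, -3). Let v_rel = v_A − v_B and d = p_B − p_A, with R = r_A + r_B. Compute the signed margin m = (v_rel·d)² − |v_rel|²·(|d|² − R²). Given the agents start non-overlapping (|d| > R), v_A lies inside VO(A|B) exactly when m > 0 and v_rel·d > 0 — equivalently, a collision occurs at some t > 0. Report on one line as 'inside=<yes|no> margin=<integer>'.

d = (-4, -23),  |d|² = 545;  R = 5+5 = 10,  c = 545−10² = 445
v_rel = (-1, -8),  |v_rel|² = 65;  v_rel·d = (-1)·(-4) + (-8)·(-23) = 188
65·t² − 376·t + 445 = 0  ⇒  m = 188² − 65·445 = 6419
m = 6419 > 0,  v_rel·d = 188 > 0  ⇒  inside

inside=yes margin=6419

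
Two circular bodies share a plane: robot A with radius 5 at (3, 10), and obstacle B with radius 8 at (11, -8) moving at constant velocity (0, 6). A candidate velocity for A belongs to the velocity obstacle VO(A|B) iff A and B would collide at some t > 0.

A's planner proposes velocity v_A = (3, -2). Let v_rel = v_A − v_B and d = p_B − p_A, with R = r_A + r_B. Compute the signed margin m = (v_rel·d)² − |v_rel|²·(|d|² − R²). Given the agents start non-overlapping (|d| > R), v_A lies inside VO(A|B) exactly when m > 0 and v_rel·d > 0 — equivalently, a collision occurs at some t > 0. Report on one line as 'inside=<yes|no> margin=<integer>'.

d = (8, -18),  |d|² = 388;  R = 5+8 = 13,  c = 388−13² = 219
v_rel = (3, -8),  |v_rel|² = 73;  v_rel·d = (3)·(8) + (-8)·(-18) = 168
73·t² − 336·t + 219 = 0  ⇒  m = 168² − 73·219 = 12237
m = 12237 > 0,  v_rel·d = 168 > 0  ⇒  inside

inside=yes margin=12237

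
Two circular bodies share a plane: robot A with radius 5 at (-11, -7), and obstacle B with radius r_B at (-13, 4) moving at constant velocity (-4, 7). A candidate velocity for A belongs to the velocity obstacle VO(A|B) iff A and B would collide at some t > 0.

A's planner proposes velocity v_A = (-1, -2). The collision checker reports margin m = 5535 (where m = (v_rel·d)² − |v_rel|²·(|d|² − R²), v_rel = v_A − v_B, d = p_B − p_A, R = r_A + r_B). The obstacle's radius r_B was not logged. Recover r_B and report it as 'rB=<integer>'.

m = 5535
d = (-2, 11);  v_rel = (3, -9),  |v_rel|² = 90
v_rel×d = (3)·(11) − (-9)·(-2) = 15
since m = R²·90 − 15²:  R² = (225 + 5535) / 90 = 64
R = √64 = 8  ⇒  r_B = 8 − 5 = 3

rB=3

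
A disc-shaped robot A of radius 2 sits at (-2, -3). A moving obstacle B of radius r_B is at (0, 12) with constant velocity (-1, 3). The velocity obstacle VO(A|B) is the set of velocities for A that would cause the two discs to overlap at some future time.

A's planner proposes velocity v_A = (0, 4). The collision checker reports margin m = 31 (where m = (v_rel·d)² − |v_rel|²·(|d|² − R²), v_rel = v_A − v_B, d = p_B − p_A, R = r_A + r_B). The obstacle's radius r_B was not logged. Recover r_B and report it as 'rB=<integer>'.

m = 31
d = (2, 15);  v_rel = (1, 1),  |v_rel|² = 2
v_rel×d = (1)·(15) − (1)·(2) = 13
since m = R²·2 − 13²:  R² = (169 + 31) / 2 = 100
R = √100 = 10  ⇒  r_B = 10 − 2 = 8

rB=8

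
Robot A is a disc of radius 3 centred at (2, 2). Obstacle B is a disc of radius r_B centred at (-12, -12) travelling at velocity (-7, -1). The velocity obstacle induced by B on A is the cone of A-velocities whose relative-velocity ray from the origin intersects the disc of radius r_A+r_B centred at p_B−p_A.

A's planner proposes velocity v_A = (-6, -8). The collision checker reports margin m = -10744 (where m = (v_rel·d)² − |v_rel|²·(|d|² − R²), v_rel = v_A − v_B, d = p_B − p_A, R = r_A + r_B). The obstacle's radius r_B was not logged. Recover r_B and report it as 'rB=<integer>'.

m = -10744
d = (-14, -14);  v_rel = (1, -7),  |v_rel|² = 50
v_rel×d = (1)·(-14) − (-7)·(-14) = -112
since m = R²·50 − (-112)²:  R² = (12544 + -10744) / 50 = 36
R = √36 = 6  ⇒  r_B = 6 − 3 = 3

rB=3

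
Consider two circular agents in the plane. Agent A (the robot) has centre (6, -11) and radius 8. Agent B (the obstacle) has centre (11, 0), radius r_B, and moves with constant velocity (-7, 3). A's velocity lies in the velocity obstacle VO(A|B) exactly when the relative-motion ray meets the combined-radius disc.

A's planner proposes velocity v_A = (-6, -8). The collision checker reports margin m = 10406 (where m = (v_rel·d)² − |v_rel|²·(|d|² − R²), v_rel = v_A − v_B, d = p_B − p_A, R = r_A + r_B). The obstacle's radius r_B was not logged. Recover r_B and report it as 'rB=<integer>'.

m = 10406
d = (5, 11);  v_rel = (1, -11),  |v_rel|² = 122
v_rel×d = (1)·(11) − (-11)·(5) = 66
since m = R²·122 − 66²:  R² = (4356 + 10406) / 122 = 121
R = √121 = 11  ⇒  r_B = 11 − 8 = 3

rB=3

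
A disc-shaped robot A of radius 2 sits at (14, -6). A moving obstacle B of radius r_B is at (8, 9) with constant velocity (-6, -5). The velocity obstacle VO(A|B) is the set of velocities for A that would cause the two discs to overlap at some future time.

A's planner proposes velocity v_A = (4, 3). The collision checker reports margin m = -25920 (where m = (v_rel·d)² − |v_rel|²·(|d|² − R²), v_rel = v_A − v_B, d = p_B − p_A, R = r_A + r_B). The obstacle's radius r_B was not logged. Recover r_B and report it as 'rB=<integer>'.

m = -25920
d = (-6, 15);  v_rel = (10, 8),  |v_rel|² = 164
v_rel×d = (10)·(15) − (8)·(-6) = 198
since m = R²·164 − 198²:  R² = (39204 + -25920) / 164 = 81
R = √81 = 9  ⇒  r_B = 9 − 2 = 7

rB=7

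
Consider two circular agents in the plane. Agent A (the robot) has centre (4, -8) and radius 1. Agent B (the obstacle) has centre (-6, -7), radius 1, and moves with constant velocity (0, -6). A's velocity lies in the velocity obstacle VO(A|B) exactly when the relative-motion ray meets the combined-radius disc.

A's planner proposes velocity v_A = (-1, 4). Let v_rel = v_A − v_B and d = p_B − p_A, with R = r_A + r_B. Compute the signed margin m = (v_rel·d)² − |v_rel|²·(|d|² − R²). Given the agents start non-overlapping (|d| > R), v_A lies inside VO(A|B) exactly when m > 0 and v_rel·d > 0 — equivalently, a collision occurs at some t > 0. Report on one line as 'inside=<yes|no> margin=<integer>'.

d = (-10, 1),  |d|² = 101;  R = 1+1 = 2,  c = 101−2² = 97
v_rel = (-1, 10),  |v_rel|² = 101;  v_rel·d = (-1)·(-10) + (10)·(1) = 20
101·t² − 40·t + 97 = 0  ⇒  m = 20² − 101·97 = -9397
m = -9397 < 0,  v_rel·d = 20 > 0  ⇒  outside

inside=no margin=-9397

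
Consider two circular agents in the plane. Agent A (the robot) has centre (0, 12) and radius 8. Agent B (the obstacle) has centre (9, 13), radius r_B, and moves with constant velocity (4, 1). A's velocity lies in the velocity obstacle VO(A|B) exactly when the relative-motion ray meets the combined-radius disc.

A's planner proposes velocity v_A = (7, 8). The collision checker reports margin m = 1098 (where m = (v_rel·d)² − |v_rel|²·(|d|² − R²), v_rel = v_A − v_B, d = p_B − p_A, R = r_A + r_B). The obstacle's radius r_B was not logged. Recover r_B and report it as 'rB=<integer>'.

m = 1098
d = (9, 1);  v_rel = (3, 7),  |v_rel|² = 58
v_rel×d = (3)·(1) − (7)·(9) = -60
since m = R²·58 − (-60)²:  R² = (3600 + 1098) / 58 = 81
R = √81 = 9  ⇒  r_B = 9 − 8 = 1

rB=1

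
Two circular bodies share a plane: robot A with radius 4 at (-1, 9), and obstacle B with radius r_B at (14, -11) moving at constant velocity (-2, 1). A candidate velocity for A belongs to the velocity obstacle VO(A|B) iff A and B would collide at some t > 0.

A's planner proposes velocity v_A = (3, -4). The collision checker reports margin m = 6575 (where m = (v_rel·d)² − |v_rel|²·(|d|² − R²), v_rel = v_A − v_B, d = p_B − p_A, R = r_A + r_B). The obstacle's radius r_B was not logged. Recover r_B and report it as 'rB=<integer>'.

m = 6575
d = (15, -20);  v_rel = (5, -5),  |v_rel|² = 50
v_rel×d = (5)·(-20) − (-5)·(15) = -25
since m = R²·50 − (-25)²:  R² = (625 + 6575) / 50 = 144
R = √144 = 12  ⇒  r_B = 12 − 4 = 8

rB=8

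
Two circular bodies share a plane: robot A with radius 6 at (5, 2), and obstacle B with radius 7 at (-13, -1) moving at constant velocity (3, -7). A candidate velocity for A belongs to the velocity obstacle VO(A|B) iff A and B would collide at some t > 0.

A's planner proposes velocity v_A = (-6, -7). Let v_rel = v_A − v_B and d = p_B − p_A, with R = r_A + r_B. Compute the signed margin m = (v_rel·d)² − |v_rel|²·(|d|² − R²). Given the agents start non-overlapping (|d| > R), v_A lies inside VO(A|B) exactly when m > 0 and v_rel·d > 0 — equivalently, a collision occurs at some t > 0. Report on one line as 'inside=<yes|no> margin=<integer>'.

d = (-18, -3),  |d|² = 333;  R = 6+7 = 13,  c = 333−13² = 164
v_rel = (-9, 0),  |v_rel|² = 81;  v_rel·d = (-9)·(-18) + (0)·(-3) = 162
81·t² − 324·t + 164 = 0  ⇒  m = 162² − 81·164 = 12960
m = 12960 > 0,  v_rel·d = 162 > 0  ⇒  inside

inside=yes margin=12960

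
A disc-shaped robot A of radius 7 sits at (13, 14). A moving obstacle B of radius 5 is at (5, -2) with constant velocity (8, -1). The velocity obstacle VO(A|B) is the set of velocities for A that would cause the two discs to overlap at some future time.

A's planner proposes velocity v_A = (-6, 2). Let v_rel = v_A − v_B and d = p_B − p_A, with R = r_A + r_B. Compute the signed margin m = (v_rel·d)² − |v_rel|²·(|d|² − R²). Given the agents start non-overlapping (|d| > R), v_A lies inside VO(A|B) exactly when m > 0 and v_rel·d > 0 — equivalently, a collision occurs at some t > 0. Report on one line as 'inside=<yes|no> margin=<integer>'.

d = (-8, -16),  |d|² = 320;  R = 7+5 = 12,  c = 320−12² = 176
v_rel = (-14, 3),  |v_rel|² = 205;  v_rel·d = (-14)·(-8) + (3)·(-16) = 64
205·t² − 128·t + 176 = 0  ⇒  m = 64² − 205·176 = -31984
m = -31984 < 0,  v_rel·d = 64 > 0  ⇒  outside

inside=no margin=-31984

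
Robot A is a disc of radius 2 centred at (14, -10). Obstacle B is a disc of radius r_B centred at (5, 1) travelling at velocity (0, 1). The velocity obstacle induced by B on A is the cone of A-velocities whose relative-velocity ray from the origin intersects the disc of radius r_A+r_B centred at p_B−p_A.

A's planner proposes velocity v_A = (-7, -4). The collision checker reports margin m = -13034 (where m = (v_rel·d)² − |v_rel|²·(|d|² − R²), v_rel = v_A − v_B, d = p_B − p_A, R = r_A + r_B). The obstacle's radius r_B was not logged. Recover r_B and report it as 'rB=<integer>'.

m = -13034
d = (-9, 11);  v_rel = (-7, -5),  |v_rel|² = 74
v_rel×d = (-7)·(11) − (-5)·(-9) = -122
since m = R²·74 − (-122)²:  R² = (14884 + -13034) / 74 = 25
R = √25 = 5  ⇒  r_B = 5 − 2 = 3

rB=3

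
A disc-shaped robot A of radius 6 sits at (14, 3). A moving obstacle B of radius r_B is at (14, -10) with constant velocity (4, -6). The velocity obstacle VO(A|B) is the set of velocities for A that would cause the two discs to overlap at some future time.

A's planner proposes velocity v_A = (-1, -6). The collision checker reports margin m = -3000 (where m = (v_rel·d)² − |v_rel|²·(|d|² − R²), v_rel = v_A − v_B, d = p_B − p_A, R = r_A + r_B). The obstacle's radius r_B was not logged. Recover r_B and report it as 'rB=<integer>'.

m = -3000
d = (0, -13);  v_rel = (-5, 0),  |v_rel|² = 25
v_rel×d = (-5)·(-13) − (0)·(0) = 65
since m = R²·25 − 65²:  R² = (4225 + -3000) / 25 = 49
R = √49 = 7  ⇒  r_B = 7 − 6 = 1

rB=1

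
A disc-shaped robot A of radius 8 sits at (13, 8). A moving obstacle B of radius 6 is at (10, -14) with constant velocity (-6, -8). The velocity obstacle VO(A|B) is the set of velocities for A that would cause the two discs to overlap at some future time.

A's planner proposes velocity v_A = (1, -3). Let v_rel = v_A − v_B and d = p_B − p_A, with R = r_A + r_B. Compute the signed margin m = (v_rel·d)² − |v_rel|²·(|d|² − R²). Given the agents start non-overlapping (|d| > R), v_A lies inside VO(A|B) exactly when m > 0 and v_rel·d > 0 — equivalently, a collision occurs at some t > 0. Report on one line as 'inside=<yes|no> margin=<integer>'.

d = (-3, -22),  |d|² = 493;  R = 8+6 = 14,  c = 493−14² = 297
v_rel = (7, 5),  |v_rel|² = 74;  v_rel·d = (7)·(-3) + (5)·(-22) = -131
74·t² + 262·t + 297 = 0  ⇒  m = (-131)² − 74·297 = -4817
m = -4817 < 0,  v_rel·d = -131 < 0  ⇒  outside

inside=no margin=-4817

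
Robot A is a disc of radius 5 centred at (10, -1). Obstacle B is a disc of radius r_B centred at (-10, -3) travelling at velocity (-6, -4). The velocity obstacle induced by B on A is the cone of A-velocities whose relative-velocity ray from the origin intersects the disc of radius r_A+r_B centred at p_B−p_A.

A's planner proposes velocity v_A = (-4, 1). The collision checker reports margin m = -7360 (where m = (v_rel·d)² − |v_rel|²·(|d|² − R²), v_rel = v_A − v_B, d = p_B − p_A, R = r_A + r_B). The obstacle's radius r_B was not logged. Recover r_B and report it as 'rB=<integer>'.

m = -7360
d = (-20, -2);  v_rel = (2, 5),  |v_rel|² = 29
v_rel×d = (2)·(-2) − (5)·(-20) = 96
since m = R²·29 − 96²:  R² = (9216 + -7360) / 29 = 64
R = √64 = 8  ⇒  r_B = 8 − 5 = 3

rB=3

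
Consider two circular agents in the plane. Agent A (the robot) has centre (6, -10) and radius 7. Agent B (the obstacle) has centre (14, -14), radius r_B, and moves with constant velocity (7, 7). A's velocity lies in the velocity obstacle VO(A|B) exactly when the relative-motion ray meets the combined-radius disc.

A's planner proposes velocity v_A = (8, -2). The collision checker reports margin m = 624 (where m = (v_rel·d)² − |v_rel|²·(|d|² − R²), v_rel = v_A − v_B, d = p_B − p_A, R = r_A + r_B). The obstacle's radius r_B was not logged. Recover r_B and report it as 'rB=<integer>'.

m = 624
d = (8, -4);  v_rel = (1, -9),  |v_rel|² = 82
v_rel×d = (1)·(-4) − (-9)·(8) = 68
since m = R²·82 − 68²:  R² = (4624 + 624) / 82 = 64
R = √64 = 8  ⇒  r_B = 8 − 7 = 1

rB=1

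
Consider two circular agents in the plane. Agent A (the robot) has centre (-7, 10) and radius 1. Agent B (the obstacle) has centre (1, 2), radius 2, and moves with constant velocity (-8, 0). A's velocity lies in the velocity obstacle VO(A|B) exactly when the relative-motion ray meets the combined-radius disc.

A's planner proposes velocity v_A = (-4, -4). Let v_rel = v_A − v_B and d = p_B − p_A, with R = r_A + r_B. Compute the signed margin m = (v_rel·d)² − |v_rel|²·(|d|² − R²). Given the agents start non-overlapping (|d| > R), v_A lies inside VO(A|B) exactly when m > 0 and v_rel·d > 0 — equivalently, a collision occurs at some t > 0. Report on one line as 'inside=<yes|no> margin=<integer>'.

d = (8, -8),  |d|² = 128;  R = 1+2 = 3,  c = 128−3² = 119
v_rel = (4, -4),  |v_rel|² = 32;  v_rel·d = (4)·(8) + (-4)·(-8) = 64
32·t² − 128·t + 119 = 0  ⇒  m = 64² − 32·119 = 288
m = 288 > 0,  v_rel·d = 64 > 0  ⇒  inside

inside=yes margin=288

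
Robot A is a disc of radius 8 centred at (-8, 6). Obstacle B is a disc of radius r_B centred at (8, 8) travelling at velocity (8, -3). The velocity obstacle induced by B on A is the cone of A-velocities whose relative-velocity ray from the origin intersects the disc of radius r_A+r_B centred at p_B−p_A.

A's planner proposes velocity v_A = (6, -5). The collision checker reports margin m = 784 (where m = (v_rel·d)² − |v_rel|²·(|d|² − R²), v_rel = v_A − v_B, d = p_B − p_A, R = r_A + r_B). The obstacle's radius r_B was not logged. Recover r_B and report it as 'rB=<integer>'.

m = 784
d = (16, 2);  v_rel = (-2, -2),  |v_rel|² = 8
v_rel×d = (-2)·(2) − (-2)·(16) = 28
since m = R²·8 − 28²:  R² = (784 + 784) / 8 = 196
R = √196 = 14  ⇒  r_B = 14 − 8 = 6

rB=6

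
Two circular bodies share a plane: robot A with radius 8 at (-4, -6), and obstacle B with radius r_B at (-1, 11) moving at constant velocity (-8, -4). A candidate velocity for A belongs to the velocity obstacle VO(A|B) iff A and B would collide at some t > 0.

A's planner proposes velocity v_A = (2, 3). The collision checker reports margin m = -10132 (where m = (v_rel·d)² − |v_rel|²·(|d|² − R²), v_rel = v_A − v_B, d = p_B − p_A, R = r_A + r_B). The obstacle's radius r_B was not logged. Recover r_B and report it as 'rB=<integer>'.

m = -10132
d = (3, 17);  v_rel = (10, 7),  |v_rel|² = 149
v_rel×d = (10)·(17) − (7)·(3) = 149
since m = R²·149 − 149²:  R² = (22201 + -10132) / 149 = 81
R = √81 = 9  ⇒  r_B = 9 − 8 = 1

rB=1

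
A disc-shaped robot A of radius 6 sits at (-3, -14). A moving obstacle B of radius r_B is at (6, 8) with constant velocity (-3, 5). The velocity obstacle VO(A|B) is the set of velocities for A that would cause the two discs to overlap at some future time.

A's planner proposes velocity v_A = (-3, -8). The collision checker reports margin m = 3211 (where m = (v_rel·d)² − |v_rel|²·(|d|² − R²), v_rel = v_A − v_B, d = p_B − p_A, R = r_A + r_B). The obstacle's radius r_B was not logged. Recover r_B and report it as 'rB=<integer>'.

m = 3211
d = (9, 22);  v_rel = (0, -13),  |v_rel|² = 169
v_rel×d = (0)·(22) − (-13)·(9) = 117
since m = R²·169 − 117²:  R² = (13689 + 3211) / 169 = 100
R = √100 = 10  ⇒  r_B = 10 − 6 = 4

rB=4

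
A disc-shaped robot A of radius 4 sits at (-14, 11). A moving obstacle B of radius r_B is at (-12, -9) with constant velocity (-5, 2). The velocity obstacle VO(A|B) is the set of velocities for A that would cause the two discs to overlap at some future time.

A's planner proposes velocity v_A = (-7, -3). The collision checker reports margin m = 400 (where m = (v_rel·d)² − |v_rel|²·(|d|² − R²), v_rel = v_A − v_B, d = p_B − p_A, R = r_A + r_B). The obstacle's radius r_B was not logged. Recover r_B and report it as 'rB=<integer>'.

m = 400
d = (2, -20);  v_rel = (-2, -5),  |v_rel|² = 29
v_rel×d = (-2)·(-20) − (-5)·(2) = 50
since m = R²·29 − 50²:  R² = (2500 + 400) / 29 = 100
R = √100 = 10  ⇒  r_B = 10 − 4 = 6

rB=6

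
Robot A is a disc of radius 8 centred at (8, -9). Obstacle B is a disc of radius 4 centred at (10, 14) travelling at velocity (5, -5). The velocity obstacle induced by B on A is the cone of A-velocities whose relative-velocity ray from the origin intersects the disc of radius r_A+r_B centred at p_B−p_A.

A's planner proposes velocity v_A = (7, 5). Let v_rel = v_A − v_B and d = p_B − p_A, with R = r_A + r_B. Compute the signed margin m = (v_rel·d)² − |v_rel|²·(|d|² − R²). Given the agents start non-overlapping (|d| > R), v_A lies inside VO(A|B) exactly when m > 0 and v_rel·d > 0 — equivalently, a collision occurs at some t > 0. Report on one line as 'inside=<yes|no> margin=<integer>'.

d = (2, 23),  |d|² = 533;  R = 8+4 = 12,  c = 533−12² = 389
v_rel = (2, 10),  |v_rel|² = 104;  v_rel·d = (2)·(2) + (10)·(23) = 234
104·t² − 468·t + 389 = 0  ⇒  m = 234² − 104·389 = 14300
m = 14300 > 0,  v_rel·d = 234 > 0  ⇒  inside

inside=yes margin=14300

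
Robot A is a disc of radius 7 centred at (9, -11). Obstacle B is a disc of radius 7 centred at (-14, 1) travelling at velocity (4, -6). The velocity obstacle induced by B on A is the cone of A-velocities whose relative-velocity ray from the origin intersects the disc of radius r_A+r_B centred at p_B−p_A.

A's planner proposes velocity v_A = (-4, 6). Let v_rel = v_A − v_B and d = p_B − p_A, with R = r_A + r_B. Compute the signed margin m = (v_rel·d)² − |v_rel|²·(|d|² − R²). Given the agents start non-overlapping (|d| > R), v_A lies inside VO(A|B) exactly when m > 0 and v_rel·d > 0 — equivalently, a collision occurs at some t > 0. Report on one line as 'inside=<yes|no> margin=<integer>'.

d = (-23, 12),  |d|² = 673;  R = 7+7 = 14,  c = 673−14² = 477
v_rel = (-8, 12),  |v_rel|² = 208;  v_rel·d = (-8)·(-23) + (12)·(12) = 328
208·t² − 656·t + 477 = 0  ⇒  m = 328² − 208·477 = 8368
m = 8368 > 0,  v_rel·d = 328 > 0  ⇒  inside

inside=yes margin=8368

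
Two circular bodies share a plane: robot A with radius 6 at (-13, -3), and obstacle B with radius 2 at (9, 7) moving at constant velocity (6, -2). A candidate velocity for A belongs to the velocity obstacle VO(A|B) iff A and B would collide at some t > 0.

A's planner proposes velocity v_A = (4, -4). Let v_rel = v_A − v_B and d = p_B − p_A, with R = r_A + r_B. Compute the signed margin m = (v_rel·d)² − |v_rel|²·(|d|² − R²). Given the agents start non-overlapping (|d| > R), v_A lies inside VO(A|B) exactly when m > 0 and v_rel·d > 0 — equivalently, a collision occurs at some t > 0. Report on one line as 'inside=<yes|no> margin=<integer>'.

d = (22, 10),  |d|² = 584;  R = 6+2 = 8,  c = 584−8² = 520
v_rel = (-2, -2),  |v_rel|² = 8;  v_rel·d = (-2)·(22) + (-2)·(10) = -64
8·t² + 128·t + 520 = 0  ⇒  m = (-64)² − 8·520 = -64
m = -64 < 0,  v_rel·d = -64 < 0  ⇒  outside

inside=no margin=-64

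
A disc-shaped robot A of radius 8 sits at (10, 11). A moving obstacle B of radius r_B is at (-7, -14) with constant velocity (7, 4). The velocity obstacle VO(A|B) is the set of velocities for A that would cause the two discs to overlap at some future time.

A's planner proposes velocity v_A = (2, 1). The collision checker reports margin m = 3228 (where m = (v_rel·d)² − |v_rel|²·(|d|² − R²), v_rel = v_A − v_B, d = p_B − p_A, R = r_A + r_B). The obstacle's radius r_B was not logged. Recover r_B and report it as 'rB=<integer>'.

m = 3228
d = (-17, -25);  v_rel = (-5, -3),  |v_rel|² = 34
v_rel×d = (-5)·(-25) − (-3)·(-17) = 74
since m = R²·34 − 74²:  R² = (5476 + 3228) / 34 = 256
R = √256 = 16  ⇒  r_B = 16 − 8 = 8

rB=8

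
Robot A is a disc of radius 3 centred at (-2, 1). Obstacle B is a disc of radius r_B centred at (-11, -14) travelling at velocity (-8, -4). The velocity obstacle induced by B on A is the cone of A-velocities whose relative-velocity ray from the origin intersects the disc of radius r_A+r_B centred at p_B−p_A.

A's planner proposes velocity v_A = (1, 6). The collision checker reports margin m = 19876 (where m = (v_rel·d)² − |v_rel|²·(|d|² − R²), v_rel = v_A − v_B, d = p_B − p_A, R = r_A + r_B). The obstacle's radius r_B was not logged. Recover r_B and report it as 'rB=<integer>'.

m = 19876
d = (-9, -15);  v_rel = (9, 10),  |v_rel|² = 181
v_rel×d = (9)·(-15) − (10)·(-9) = -45
since m = R²·181 − (-45)²:  R² = (2025 + 19876) / 181 = 121
R = √121 = 11  ⇒  r_B = 11 − 3 = 8

rB=8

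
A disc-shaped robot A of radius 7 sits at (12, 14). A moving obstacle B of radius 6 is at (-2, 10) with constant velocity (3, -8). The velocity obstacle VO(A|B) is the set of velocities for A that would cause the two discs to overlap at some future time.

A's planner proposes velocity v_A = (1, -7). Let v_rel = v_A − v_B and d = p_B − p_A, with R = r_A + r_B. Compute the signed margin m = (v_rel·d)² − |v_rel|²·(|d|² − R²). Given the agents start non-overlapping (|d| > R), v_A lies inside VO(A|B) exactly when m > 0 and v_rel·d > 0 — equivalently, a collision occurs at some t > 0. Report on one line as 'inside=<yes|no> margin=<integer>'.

d = (-14, -4),  |d|² = 212;  R = 7+6 = 13,  c = 212−13² = 43
v_rel = (-2, 1),  |v_rel|² = 5;  v_rel·d = (-2)·(-14) + (1)·(-4) = 24
5·t² − 48·t + 43 = 0  ⇒  m = 24² − 5·43 = 361
m = 361 > 0,  v_rel·d = 24 > 0  ⇒  inside

inside=yes margin=361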